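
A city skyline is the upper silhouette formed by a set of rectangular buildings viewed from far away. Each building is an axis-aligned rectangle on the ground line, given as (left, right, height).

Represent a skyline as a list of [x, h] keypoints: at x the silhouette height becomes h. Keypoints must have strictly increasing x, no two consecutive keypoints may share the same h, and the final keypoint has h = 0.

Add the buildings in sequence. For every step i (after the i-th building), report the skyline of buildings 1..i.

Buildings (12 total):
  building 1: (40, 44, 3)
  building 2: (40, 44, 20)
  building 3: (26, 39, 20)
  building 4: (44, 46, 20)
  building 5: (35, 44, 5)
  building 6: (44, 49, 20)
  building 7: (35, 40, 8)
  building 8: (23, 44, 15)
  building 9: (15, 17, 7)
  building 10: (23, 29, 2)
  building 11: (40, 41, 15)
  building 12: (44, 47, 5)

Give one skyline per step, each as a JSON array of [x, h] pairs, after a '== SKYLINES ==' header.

== SKYLINES ==
[[40,3],[44,0]]
[[40,20],[44,0]]
[[26,20],[39,0],[40,20],[44,0]]
[[26,20],[39,0],[40,20],[46,0]]
[[26,20],[39,5],[40,20],[46,0]]
[[26,20],[39,5],[40,20],[49,0]]
[[26,20],[39,8],[40,20],[49,0]]
[[23,15],[26,20],[39,15],[40,20],[49,0]]
[[15,7],[17,0],[23,15],[26,20],[39,15],[40,20],[49,0]]
[[15,7],[17,0],[23,15],[26,20],[39,15],[40,20],[49,0]]
[[15,7],[17,0],[23,15],[26,20],[39,15],[40,20],[49,0]]
[[15,7],[17,0],[23,15],[26,20],[39,15],[40,20],[49,0]]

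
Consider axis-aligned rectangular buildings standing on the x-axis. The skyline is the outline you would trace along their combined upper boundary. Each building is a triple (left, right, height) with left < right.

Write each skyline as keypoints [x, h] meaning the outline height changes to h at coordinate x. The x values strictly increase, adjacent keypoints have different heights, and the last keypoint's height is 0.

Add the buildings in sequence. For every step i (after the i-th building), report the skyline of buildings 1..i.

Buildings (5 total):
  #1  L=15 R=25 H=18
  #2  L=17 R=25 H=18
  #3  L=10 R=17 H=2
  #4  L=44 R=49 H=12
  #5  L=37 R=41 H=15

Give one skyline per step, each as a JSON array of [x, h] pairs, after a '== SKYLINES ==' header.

== SKYLINES ==
[[15,18],[25,0]]
[[15,18],[25,0]]
[[10,2],[15,18],[25,0]]
[[10,2],[15,18],[25,0],[44,12],[49,0]]
[[10,2],[15,18],[25,0],[37,15],[41,0],[44,12],[49,0]]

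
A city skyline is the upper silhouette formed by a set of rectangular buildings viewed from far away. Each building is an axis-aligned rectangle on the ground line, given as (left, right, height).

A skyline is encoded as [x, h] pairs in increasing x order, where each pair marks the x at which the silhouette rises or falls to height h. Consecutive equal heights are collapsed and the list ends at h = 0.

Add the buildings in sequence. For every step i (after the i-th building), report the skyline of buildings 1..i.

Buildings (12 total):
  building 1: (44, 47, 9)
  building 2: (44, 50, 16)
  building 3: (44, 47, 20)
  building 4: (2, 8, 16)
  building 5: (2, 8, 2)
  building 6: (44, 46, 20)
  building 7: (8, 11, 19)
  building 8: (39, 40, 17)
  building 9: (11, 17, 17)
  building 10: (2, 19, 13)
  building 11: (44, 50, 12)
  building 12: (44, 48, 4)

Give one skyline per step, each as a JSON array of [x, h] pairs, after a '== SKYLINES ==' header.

== SKYLINES ==
[[44,9],[47,0]]
[[44,16],[50,0]]
[[44,20],[47,16],[50,0]]
[[2,16],[8,0],[44,20],[47,16],[50,0]]
[[2,16],[8,0],[44,20],[47,16],[50,0]]
[[2,16],[8,0],[44,20],[47,16],[50,0]]
[[2,16],[8,19],[11,0],[44,20],[47,16],[50,0]]
[[2,16],[8,19],[11,0],[39,17],[40,0],[44,20],[47,16],[50,0]]
[[2,16],[8,19],[11,17],[17,0],[39,17],[40,0],[44,20],[47,16],[50,0]]
[[2,16],[8,19],[11,17],[17,13],[19,0],[39,17],[40,0],[44,20],[47,16],[50,0]]
[[2,16],[8,19],[11,17],[17,13],[19,0],[39,17],[40,0],[44,20],[47,16],[50,0]]
[[2,16],[8,19],[11,17],[17,13],[19,0],[39,17],[40,0],[44,20],[47,16],[50,0]]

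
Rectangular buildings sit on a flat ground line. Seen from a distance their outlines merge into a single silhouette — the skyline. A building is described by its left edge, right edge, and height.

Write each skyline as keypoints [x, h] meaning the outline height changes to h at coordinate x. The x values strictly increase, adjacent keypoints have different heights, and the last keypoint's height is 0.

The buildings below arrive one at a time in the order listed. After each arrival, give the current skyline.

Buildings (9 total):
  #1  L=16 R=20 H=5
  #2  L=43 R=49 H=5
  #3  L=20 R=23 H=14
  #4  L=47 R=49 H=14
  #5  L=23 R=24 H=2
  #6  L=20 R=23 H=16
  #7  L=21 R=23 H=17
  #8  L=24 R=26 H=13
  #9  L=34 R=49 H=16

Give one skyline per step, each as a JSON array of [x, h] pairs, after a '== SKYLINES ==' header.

== SKYLINES ==
[[16,5],[20,0]]
[[16,5],[20,0],[43,5],[49,0]]
[[16,5],[20,14],[23,0],[43,5],[49,0]]
[[16,5],[20,14],[23,0],[43,5],[47,14],[49,0]]
[[16,5],[20,14],[23,2],[24,0],[43,5],[47,14],[49,0]]
[[16,5],[20,16],[23,2],[24,0],[43,5],[47,14],[49,0]]
[[16,5],[20,16],[21,17],[23,2],[24,0],[43,5],[47,14],[49,0]]
[[16,5],[20,16],[21,17],[23,2],[24,13],[26,0],[43,5],[47,14],[49,0]]
[[16,5],[20,16],[21,17],[23,2],[24,13],[26,0],[34,16],[49,0]]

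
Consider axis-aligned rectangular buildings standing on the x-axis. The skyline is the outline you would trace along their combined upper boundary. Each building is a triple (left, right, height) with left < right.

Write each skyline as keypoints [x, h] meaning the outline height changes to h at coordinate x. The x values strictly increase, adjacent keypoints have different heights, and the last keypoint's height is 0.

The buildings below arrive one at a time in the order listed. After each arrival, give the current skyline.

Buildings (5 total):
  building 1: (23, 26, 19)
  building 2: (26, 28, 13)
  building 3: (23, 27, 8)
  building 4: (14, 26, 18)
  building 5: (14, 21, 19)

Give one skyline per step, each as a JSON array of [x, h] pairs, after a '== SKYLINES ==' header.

== SKYLINES ==
[[23,19],[26,0]]
[[23,19],[26,13],[28,0]]
[[23,19],[26,13],[28,0]]
[[14,18],[23,19],[26,13],[28,0]]
[[14,19],[21,18],[23,19],[26,13],[28,0]]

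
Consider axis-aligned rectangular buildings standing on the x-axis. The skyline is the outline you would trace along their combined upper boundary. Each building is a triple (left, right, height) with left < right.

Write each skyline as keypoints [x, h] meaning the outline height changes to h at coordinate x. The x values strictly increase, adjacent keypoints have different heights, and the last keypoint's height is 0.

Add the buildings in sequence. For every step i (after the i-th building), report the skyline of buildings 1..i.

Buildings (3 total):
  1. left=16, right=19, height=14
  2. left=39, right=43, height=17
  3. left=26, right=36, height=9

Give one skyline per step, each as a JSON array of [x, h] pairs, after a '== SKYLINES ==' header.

== SKYLINES ==
[[16,14],[19,0]]
[[16,14],[19,0],[39,17],[43,0]]
[[16,14],[19,0],[26,9],[36,0],[39,17],[43,0]]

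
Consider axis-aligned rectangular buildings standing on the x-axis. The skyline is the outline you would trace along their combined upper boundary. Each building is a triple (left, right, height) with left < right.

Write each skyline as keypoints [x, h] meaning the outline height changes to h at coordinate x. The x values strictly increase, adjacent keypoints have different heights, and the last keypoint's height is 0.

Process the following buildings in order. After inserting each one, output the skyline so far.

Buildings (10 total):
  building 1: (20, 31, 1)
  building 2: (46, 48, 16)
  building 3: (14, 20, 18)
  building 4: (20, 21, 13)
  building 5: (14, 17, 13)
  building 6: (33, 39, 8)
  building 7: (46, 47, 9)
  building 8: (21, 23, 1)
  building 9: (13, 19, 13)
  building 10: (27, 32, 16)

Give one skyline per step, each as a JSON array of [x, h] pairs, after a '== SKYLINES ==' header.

== SKYLINES ==
[[20,1],[31,0]]
[[20,1],[31,0],[46,16],[48,0]]
[[14,18],[20,1],[31,0],[46,16],[48,0]]
[[14,18],[20,13],[21,1],[31,0],[46,16],[48,0]]
[[14,18],[20,13],[21,1],[31,0],[46,16],[48,0]]
[[14,18],[20,13],[21,1],[31,0],[33,8],[39,0],[46,16],[48,0]]
[[14,18],[20,13],[21,1],[31,0],[33,8],[39,0],[46,16],[48,0]]
[[14,18],[20,13],[21,1],[31,0],[33,8],[39,0],[46,16],[48,0]]
[[13,13],[14,18],[20,13],[21,1],[31,0],[33,8],[39,0],[46,16],[48,0]]
[[13,13],[14,18],[20,13],[21,1],[27,16],[32,0],[33,8],[39,0],[46,16],[48,0]]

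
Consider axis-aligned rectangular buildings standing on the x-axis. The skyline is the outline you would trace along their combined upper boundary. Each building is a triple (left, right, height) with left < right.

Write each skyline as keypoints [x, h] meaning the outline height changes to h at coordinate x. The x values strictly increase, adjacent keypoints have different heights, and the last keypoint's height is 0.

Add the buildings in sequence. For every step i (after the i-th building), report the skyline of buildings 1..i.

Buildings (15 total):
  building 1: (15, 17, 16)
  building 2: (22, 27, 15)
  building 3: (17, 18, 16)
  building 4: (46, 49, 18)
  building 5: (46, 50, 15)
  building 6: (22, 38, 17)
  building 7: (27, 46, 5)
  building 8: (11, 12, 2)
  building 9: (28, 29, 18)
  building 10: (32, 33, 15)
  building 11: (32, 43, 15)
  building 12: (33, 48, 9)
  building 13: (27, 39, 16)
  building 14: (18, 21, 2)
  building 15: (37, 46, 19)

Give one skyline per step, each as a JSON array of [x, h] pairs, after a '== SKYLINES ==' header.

== SKYLINES ==
[[15,16],[17,0]]
[[15,16],[17,0],[22,15],[27,0]]
[[15,16],[18,0],[22,15],[27,0]]
[[15,16],[18,0],[22,15],[27,0],[46,18],[49,0]]
[[15,16],[18,0],[22,15],[27,0],[46,18],[49,15],[50,0]]
[[15,16],[18,0],[22,17],[38,0],[46,18],[49,15],[50,0]]
[[15,16],[18,0],[22,17],[38,5],[46,18],[49,15],[50,0]]
[[11,2],[12,0],[15,16],[18,0],[22,17],[38,5],[46,18],[49,15],[50,0]]
[[11,2],[12,0],[15,16],[18,0],[22,17],[28,18],[29,17],[38,5],[46,18],[49,15],[50,0]]
[[11,2],[12,0],[15,16],[18,0],[22,17],[28,18],[29,17],[38,5],[46,18],[49,15],[50,0]]
[[11,2],[12,0],[15,16],[18,0],[22,17],[28,18],[29,17],[38,15],[43,5],[46,18],[49,15],[50,0]]
[[11,2],[12,0],[15,16],[18,0],[22,17],[28,18],[29,17],[38,15],[43,9],[46,18],[49,15],[50,0]]
[[11,2],[12,0],[15,16],[18,0],[22,17],[28,18],[29,17],[38,16],[39,15],[43,9],[46,18],[49,15],[50,0]]
[[11,2],[12,0],[15,16],[18,2],[21,0],[22,17],[28,18],[29,17],[38,16],[39,15],[43,9],[46,18],[49,15],[50,0]]
[[11,2],[12,0],[15,16],[18,2],[21,0],[22,17],[28,18],[29,17],[37,19],[46,18],[49,15],[50,0]]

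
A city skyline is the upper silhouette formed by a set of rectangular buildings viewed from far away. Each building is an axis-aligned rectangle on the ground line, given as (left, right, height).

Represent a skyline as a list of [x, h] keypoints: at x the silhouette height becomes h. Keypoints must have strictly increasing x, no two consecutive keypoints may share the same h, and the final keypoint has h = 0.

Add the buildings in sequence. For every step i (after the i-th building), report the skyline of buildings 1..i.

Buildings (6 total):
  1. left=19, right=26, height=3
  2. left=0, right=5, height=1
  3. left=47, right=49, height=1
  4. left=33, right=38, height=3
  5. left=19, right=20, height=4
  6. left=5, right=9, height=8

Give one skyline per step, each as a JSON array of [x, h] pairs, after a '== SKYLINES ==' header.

== SKYLINES ==
[[19,3],[26,0]]
[[0,1],[5,0],[19,3],[26,0]]
[[0,1],[5,0],[19,3],[26,0],[47,1],[49,0]]
[[0,1],[5,0],[19,3],[26,0],[33,3],[38,0],[47,1],[49,0]]
[[0,1],[5,0],[19,4],[20,3],[26,0],[33,3],[38,0],[47,1],[49,0]]
[[0,1],[5,8],[9,0],[19,4],[20,3],[26,0],[33,3],[38,0],[47,1],[49,0]]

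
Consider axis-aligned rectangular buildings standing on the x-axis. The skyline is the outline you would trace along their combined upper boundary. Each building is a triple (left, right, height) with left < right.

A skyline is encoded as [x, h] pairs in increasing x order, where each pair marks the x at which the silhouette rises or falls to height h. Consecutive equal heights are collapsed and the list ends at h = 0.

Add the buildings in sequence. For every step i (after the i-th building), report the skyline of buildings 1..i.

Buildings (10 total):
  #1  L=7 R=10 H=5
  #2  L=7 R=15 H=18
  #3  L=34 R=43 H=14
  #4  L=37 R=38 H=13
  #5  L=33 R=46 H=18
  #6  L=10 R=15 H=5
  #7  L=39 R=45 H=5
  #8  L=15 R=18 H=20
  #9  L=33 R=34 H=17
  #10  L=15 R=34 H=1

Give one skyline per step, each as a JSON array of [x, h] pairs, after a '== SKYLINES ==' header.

== SKYLINES ==
[[7,5],[10,0]]
[[7,18],[15,0]]
[[7,18],[15,0],[34,14],[43,0]]
[[7,18],[15,0],[34,14],[43,0]]
[[7,18],[15,0],[33,18],[46,0]]
[[7,18],[15,0],[33,18],[46,0]]
[[7,18],[15,0],[33,18],[46,0]]
[[7,18],[15,20],[18,0],[33,18],[46,0]]
[[7,18],[15,20],[18,0],[33,18],[46,0]]
[[7,18],[15,20],[18,1],[33,18],[46,0]]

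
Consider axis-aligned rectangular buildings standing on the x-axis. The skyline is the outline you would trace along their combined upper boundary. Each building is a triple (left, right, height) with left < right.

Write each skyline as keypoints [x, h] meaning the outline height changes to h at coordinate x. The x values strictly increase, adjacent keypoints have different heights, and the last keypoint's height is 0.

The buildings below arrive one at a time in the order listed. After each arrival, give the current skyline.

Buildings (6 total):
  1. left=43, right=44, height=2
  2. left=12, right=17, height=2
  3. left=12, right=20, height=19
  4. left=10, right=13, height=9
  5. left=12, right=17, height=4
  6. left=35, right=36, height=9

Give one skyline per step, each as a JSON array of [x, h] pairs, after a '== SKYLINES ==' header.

== SKYLINES ==
[[43,2],[44,0]]
[[12,2],[17,0],[43,2],[44,0]]
[[12,19],[20,0],[43,2],[44,0]]
[[10,9],[12,19],[20,0],[43,2],[44,0]]
[[10,9],[12,19],[20,0],[43,2],[44,0]]
[[10,9],[12,19],[20,0],[35,9],[36,0],[43,2],[44,0]]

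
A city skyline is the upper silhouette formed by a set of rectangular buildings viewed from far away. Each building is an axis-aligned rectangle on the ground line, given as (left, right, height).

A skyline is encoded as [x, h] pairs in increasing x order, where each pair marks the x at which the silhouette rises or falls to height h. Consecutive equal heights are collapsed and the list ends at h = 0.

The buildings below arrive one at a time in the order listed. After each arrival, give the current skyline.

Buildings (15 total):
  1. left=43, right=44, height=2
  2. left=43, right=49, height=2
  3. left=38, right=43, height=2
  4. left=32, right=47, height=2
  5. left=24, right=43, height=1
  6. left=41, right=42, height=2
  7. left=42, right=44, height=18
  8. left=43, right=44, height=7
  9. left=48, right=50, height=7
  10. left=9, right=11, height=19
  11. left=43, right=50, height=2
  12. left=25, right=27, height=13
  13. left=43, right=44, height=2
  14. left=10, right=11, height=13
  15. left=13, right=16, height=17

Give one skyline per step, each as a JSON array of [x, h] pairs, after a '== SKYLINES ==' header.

== SKYLINES ==
[[43,2],[44,0]]
[[43,2],[49,0]]
[[38,2],[49,0]]
[[32,2],[49,0]]
[[24,1],[32,2],[49,0]]
[[24,1],[32,2],[49,0]]
[[24,1],[32,2],[42,18],[44,2],[49,0]]
[[24,1],[32,2],[42,18],[44,2],[49,0]]
[[24,1],[32,2],[42,18],[44,2],[48,7],[50,0]]
[[9,19],[11,0],[24,1],[32,2],[42,18],[44,2],[48,7],[50,0]]
[[9,19],[11,0],[24,1],[32,2],[42,18],[44,2],[48,7],[50,0]]
[[9,19],[11,0],[24,1],[25,13],[27,1],[32,2],[42,18],[44,2],[48,7],[50,0]]
[[9,19],[11,0],[24,1],[25,13],[27,1],[32,2],[42,18],[44,2],[48,7],[50,0]]
[[9,19],[11,0],[24,1],[25,13],[27,1],[32,2],[42,18],[44,2],[48,7],[50,0]]
[[9,19],[11,0],[13,17],[16,0],[24,1],[25,13],[27,1],[32,2],[42,18],[44,2],[48,7],[50,0]]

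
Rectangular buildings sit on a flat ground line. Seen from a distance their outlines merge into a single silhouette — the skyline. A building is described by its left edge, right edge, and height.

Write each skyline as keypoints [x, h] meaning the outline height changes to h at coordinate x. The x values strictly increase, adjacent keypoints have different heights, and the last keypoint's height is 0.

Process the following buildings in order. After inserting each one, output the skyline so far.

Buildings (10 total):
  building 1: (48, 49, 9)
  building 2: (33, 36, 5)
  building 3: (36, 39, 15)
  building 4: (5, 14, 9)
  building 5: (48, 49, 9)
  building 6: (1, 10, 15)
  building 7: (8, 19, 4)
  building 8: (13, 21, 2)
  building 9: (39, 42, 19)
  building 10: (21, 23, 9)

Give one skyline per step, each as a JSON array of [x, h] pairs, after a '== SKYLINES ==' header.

== SKYLINES ==
[[48,9],[49,0]]
[[33,5],[36,0],[48,9],[49,0]]
[[33,5],[36,15],[39,0],[48,9],[49,0]]
[[5,9],[14,0],[33,5],[36,15],[39,0],[48,9],[49,0]]
[[5,9],[14,0],[33,5],[36,15],[39,0],[48,9],[49,0]]
[[1,15],[10,9],[14,0],[33,5],[36,15],[39,0],[48,9],[49,0]]
[[1,15],[10,9],[14,4],[19,0],[33,5],[36,15],[39,0],[48,9],[49,0]]
[[1,15],[10,9],[14,4],[19,2],[21,0],[33,5],[36,15],[39,0],[48,9],[49,0]]
[[1,15],[10,9],[14,4],[19,2],[21,0],[33,5],[36,15],[39,19],[42,0],[48,9],[49,0]]
[[1,15],[10,9],[14,4],[19,2],[21,9],[23,0],[33,5],[36,15],[39,19],[42,0],[48,9],[49,0]]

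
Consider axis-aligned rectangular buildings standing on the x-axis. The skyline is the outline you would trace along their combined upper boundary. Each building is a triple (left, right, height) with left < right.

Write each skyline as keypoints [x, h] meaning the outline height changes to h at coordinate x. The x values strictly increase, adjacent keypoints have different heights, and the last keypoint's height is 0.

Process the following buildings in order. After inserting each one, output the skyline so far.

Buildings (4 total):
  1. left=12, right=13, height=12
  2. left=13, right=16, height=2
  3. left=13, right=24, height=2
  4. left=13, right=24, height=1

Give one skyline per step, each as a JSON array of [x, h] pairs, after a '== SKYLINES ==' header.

== SKYLINES ==
[[12,12],[13,0]]
[[12,12],[13,2],[16,0]]
[[12,12],[13,2],[24,0]]
[[12,12],[13,2],[24,0]]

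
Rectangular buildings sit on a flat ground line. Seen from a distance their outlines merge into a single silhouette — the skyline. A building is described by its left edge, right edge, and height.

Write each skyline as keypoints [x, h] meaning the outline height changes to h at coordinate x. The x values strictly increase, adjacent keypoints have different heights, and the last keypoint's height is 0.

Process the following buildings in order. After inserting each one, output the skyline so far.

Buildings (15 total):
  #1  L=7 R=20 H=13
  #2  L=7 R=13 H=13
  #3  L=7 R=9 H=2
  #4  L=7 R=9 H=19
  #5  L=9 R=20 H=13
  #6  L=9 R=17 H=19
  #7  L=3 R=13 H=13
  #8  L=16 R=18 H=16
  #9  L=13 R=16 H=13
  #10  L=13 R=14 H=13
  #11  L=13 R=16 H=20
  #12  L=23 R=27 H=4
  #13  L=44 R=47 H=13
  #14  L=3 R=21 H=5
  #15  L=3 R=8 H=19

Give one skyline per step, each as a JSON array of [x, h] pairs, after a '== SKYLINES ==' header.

== SKYLINES ==
[[7,13],[20,0]]
[[7,13],[20,0]]
[[7,13],[20,0]]
[[7,19],[9,13],[20,0]]
[[7,19],[9,13],[20,0]]
[[7,19],[17,13],[20,0]]
[[3,13],[7,19],[17,13],[20,0]]
[[3,13],[7,19],[17,16],[18,13],[20,0]]
[[3,13],[7,19],[17,16],[18,13],[20,0]]
[[3,13],[7,19],[17,16],[18,13],[20,0]]
[[3,13],[7,19],[13,20],[16,19],[17,16],[18,13],[20,0]]
[[3,13],[7,19],[13,20],[16,19],[17,16],[18,13],[20,0],[23,4],[27,0]]
[[3,13],[7,19],[13,20],[16,19],[17,16],[18,13],[20,0],[23,4],[27,0],[44,13],[47,0]]
[[3,13],[7,19],[13,20],[16,19],[17,16],[18,13],[20,5],[21,0],[23,4],[27,0],[44,13],[47,0]]
[[3,19],[13,20],[16,19],[17,16],[18,13],[20,5],[21,0],[23,4],[27,0],[44,13],[47,0]]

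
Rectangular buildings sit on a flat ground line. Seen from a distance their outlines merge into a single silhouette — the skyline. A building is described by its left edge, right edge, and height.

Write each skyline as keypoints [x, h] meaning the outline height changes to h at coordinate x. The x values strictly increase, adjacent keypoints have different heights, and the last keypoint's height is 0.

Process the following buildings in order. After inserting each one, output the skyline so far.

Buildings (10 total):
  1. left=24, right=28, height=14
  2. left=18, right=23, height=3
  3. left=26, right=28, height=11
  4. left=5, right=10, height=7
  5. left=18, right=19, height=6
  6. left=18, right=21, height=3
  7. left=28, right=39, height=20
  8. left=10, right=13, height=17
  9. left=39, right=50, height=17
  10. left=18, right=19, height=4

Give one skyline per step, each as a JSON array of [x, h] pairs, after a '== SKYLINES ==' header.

== SKYLINES ==
[[24,14],[28,0]]
[[18,3],[23,0],[24,14],[28,0]]
[[18,3],[23,0],[24,14],[28,0]]
[[5,7],[10,0],[18,3],[23,0],[24,14],[28,0]]
[[5,7],[10,0],[18,6],[19,3],[23,0],[24,14],[28,0]]
[[5,7],[10,0],[18,6],[19,3],[23,0],[24,14],[28,0]]
[[5,7],[10,0],[18,6],[19,3],[23,0],[24,14],[28,20],[39,0]]
[[5,7],[10,17],[13,0],[18,6],[19,3],[23,0],[24,14],[28,20],[39,0]]
[[5,7],[10,17],[13,0],[18,6],[19,3],[23,0],[24,14],[28,20],[39,17],[50,0]]
[[5,7],[10,17],[13,0],[18,6],[19,3],[23,0],[24,14],[28,20],[39,17],[50,0]]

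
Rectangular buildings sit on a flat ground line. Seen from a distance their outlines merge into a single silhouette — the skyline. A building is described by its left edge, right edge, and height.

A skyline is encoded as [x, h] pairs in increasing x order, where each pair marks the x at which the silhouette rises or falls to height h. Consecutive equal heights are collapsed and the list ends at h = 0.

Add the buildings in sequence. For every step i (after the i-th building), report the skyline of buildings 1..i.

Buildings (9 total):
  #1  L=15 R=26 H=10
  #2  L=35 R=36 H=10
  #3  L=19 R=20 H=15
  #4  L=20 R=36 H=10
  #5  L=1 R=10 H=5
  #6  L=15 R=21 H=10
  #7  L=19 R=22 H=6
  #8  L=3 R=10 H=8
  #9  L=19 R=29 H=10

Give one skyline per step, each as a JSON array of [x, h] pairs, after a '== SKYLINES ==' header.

== SKYLINES ==
[[15,10],[26,0]]
[[15,10],[26,0],[35,10],[36,0]]
[[15,10],[19,15],[20,10],[26,0],[35,10],[36,0]]
[[15,10],[19,15],[20,10],[36,0]]
[[1,5],[10,0],[15,10],[19,15],[20,10],[36,0]]
[[1,5],[10,0],[15,10],[19,15],[20,10],[36,0]]
[[1,5],[10,0],[15,10],[19,15],[20,10],[36,0]]
[[1,5],[3,8],[10,0],[15,10],[19,15],[20,10],[36,0]]
[[1,5],[3,8],[10,0],[15,10],[19,15],[20,10],[36,0]]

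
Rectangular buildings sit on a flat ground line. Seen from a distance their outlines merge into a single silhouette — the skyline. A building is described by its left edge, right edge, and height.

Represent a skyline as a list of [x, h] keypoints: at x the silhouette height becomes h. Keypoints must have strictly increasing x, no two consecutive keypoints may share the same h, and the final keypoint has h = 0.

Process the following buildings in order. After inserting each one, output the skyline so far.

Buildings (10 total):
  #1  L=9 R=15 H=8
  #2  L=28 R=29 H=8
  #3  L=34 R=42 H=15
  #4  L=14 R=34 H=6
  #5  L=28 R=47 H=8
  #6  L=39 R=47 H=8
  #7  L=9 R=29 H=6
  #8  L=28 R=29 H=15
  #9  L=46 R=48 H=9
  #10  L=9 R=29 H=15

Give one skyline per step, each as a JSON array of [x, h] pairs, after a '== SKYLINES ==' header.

== SKYLINES ==
[[9,8],[15,0]]
[[9,8],[15,0],[28,8],[29,0]]
[[9,8],[15,0],[28,8],[29,0],[34,15],[42,0]]
[[9,8],[15,6],[28,8],[29,6],[34,15],[42,0]]
[[9,8],[15,6],[28,8],[34,15],[42,8],[47,0]]
[[9,8],[15,6],[28,8],[34,15],[42,8],[47,0]]
[[9,8],[15,6],[28,8],[34,15],[42,8],[47,0]]
[[9,8],[15,6],[28,15],[29,8],[34,15],[42,8],[47,0]]
[[9,8],[15,6],[28,15],[29,8],[34,15],[42,8],[46,9],[48,0]]
[[9,15],[29,8],[34,15],[42,8],[46,9],[48,0]]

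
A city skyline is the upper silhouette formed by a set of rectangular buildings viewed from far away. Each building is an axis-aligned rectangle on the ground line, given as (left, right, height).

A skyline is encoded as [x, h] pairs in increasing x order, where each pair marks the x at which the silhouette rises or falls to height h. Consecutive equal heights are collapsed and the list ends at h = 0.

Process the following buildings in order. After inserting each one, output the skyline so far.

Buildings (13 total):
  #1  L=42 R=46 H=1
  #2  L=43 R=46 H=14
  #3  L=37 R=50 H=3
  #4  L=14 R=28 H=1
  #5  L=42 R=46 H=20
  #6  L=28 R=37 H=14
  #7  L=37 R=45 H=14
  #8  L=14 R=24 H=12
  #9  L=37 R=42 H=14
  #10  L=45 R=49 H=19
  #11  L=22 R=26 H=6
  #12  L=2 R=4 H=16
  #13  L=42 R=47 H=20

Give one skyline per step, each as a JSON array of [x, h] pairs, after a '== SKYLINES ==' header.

== SKYLINES ==
[[42,1],[46,0]]
[[42,1],[43,14],[46,0]]
[[37,3],[43,14],[46,3],[50,0]]
[[14,1],[28,0],[37,3],[43,14],[46,3],[50,0]]
[[14,1],[28,0],[37,3],[42,20],[46,3],[50,0]]
[[14,1],[28,14],[37,3],[42,20],[46,3],[50,0]]
[[14,1],[28,14],[42,20],[46,3],[50,0]]
[[14,12],[24,1],[28,14],[42,20],[46,3],[50,0]]
[[14,12],[24,1],[28,14],[42,20],[46,3],[50,0]]
[[14,12],[24,1],[28,14],[42,20],[46,19],[49,3],[50,0]]
[[14,12],[24,6],[26,1],[28,14],[42,20],[46,19],[49,3],[50,0]]
[[2,16],[4,0],[14,12],[24,6],[26,1],[28,14],[42,20],[46,19],[49,3],[50,0]]
[[2,16],[4,0],[14,12],[24,6],[26,1],[28,14],[42,20],[47,19],[49,3],[50,0]]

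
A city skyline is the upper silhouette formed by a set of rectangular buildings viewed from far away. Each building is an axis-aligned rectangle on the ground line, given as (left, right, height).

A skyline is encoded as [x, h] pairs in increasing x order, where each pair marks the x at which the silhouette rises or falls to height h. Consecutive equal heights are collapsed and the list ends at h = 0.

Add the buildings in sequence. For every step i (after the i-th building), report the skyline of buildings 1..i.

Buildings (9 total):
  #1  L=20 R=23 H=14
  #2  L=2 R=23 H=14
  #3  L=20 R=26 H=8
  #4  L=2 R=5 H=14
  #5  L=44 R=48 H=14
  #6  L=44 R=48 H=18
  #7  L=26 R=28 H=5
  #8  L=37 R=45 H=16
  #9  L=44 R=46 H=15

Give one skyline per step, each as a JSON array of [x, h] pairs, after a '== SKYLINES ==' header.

== SKYLINES ==
[[20,14],[23,0]]
[[2,14],[23,0]]
[[2,14],[23,8],[26,0]]
[[2,14],[23,8],[26,0]]
[[2,14],[23,8],[26,0],[44,14],[48,0]]
[[2,14],[23,8],[26,0],[44,18],[48,0]]
[[2,14],[23,8],[26,5],[28,0],[44,18],[48,0]]
[[2,14],[23,8],[26,5],[28,0],[37,16],[44,18],[48,0]]
[[2,14],[23,8],[26,5],[28,0],[37,16],[44,18],[48,0]]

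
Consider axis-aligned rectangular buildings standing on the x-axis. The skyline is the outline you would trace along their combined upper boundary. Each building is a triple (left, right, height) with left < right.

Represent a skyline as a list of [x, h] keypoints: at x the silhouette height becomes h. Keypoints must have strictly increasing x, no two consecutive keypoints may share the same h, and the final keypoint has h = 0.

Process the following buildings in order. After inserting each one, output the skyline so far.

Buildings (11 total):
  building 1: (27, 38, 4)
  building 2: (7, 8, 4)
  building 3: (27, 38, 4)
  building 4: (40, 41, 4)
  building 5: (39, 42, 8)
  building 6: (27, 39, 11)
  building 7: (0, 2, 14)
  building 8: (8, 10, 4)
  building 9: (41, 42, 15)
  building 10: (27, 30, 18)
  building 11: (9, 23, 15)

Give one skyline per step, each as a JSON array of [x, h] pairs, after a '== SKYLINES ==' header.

== SKYLINES ==
[[27,4],[38,0]]
[[7,4],[8,0],[27,4],[38,0]]
[[7,4],[8,0],[27,4],[38,0]]
[[7,4],[8,0],[27,4],[38,0],[40,4],[41,0]]
[[7,4],[8,0],[27,4],[38,0],[39,8],[42,0]]
[[7,4],[8,0],[27,11],[39,8],[42,0]]
[[0,14],[2,0],[7,4],[8,0],[27,11],[39,8],[42,0]]
[[0,14],[2,0],[7,4],[10,0],[27,11],[39,8],[42,0]]
[[0,14],[2,0],[7,4],[10,0],[27,11],[39,8],[41,15],[42,0]]
[[0,14],[2,0],[7,4],[10,0],[27,18],[30,11],[39,8],[41,15],[42,0]]
[[0,14],[2,0],[7,4],[9,15],[23,0],[27,18],[30,11],[39,8],[41,15],[42,0]]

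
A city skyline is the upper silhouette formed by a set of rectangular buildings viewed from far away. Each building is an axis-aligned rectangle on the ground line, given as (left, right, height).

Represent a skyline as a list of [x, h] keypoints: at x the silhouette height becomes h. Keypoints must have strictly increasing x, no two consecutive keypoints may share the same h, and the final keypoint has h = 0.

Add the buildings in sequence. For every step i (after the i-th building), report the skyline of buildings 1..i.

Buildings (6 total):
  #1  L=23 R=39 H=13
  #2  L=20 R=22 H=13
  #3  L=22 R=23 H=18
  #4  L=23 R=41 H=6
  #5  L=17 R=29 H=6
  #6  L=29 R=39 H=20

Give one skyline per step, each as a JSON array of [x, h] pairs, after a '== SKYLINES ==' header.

== SKYLINES ==
[[23,13],[39,0]]
[[20,13],[22,0],[23,13],[39,0]]
[[20,13],[22,18],[23,13],[39,0]]
[[20,13],[22,18],[23,13],[39,6],[41,0]]
[[17,6],[20,13],[22,18],[23,13],[39,6],[41,0]]
[[17,6],[20,13],[22,18],[23,13],[29,20],[39,6],[41,0]]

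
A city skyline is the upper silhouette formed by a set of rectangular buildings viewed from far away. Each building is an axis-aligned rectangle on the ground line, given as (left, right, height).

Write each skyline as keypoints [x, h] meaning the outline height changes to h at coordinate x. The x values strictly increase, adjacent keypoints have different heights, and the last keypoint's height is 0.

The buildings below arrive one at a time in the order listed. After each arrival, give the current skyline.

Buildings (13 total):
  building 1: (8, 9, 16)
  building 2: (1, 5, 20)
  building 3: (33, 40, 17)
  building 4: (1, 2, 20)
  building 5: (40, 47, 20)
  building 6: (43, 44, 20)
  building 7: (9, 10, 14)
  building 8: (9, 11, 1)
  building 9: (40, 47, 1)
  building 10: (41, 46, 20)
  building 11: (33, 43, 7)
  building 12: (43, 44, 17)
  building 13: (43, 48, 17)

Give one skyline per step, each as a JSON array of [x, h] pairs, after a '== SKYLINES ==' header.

== SKYLINES ==
[[8,16],[9,0]]
[[1,20],[5,0],[8,16],[9,0]]
[[1,20],[5,0],[8,16],[9,0],[33,17],[40,0]]
[[1,20],[5,0],[8,16],[9,0],[33,17],[40,0]]
[[1,20],[5,0],[8,16],[9,0],[33,17],[40,20],[47,0]]
[[1,20],[5,0],[8,16],[9,0],[33,17],[40,20],[47,0]]
[[1,20],[5,0],[8,16],[9,14],[10,0],[33,17],[40,20],[47,0]]
[[1,20],[5,0],[8,16],[9,14],[10,1],[11,0],[33,17],[40,20],[47,0]]
[[1,20],[5,0],[8,16],[9,14],[10,1],[11,0],[33,17],[40,20],[47,0]]
[[1,20],[5,0],[8,16],[9,14],[10,1],[11,0],[33,17],[40,20],[47,0]]
[[1,20],[5,0],[8,16],[9,14],[10,1],[11,0],[33,17],[40,20],[47,0]]
[[1,20],[5,0],[8,16],[9,14],[10,1],[11,0],[33,17],[40,20],[47,0]]
[[1,20],[5,0],[8,16],[9,14],[10,1],[11,0],[33,17],[40,20],[47,17],[48,0]]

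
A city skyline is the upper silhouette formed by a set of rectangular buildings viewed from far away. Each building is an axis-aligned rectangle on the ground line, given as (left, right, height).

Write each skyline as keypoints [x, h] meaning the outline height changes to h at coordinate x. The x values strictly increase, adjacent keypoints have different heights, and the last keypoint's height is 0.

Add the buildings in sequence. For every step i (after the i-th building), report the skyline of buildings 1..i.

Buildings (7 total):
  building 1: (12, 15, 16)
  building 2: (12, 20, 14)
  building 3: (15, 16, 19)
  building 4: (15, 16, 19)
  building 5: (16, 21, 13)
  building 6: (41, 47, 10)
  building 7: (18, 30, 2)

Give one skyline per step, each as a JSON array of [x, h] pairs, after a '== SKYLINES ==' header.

== SKYLINES ==
[[12,16],[15,0]]
[[12,16],[15,14],[20,0]]
[[12,16],[15,19],[16,14],[20,0]]
[[12,16],[15,19],[16,14],[20,0]]
[[12,16],[15,19],[16,14],[20,13],[21,0]]
[[12,16],[15,19],[16,14],[20,13],[21,0],[41,10],[47,0]]
[[12,16],[15,19],[16,14],[20,13],[21,2],[30,0],[41,10],[47,0]]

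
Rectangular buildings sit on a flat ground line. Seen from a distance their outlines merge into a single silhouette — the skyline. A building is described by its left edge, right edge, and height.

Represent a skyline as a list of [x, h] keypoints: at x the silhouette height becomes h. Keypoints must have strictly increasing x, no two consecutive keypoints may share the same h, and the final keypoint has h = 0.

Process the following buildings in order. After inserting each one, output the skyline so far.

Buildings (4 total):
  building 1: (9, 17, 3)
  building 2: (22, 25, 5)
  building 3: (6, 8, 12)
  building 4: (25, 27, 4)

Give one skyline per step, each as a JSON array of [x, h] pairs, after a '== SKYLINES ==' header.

== SKYLINES ==
[[9,3],[17,0]]
[[9,3],[17,0],[22,5],[25,0]]
[[6,12],[8,0],[9,3],[17,0],[22,5],[25,0]]
[[6,12],[8,0],[9,3],[17,0],[22,5],[25,4],[27,0]]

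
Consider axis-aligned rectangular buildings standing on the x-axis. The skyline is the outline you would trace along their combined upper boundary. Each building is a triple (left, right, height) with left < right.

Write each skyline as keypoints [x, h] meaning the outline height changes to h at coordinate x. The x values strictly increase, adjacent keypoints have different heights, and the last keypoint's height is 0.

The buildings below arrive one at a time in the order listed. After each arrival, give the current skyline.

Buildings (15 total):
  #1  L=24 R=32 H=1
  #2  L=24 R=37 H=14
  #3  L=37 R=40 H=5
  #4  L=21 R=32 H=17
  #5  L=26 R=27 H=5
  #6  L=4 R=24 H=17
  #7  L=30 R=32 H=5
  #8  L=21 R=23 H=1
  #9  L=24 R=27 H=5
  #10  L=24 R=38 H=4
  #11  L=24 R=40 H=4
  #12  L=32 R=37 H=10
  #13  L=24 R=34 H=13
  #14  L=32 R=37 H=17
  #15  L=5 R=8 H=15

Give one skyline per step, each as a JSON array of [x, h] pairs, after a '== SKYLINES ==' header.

== SKYLINES ==
[[24,1],[32,0]]
[[24,14],[37,0]]
[[24,14],[37,5],[40,0]]
[[21,17],[32,14],[37,5],[40,0]]
[[21,17],[32,14],[37,5],[40,0]]
[[4,17],[32,14],[37,5],[40,0]]
[[4,17],[32,14],[37,5],[40,0]]
[[4,17],[32,14],[37,5],[40,0]]
[[4,17],[32,14],[37,5],[40,0]]
[[4,17],[32,14],[37,5],[40,0]]
[[4,17],[32,14],[37,5],[40,0]]
[[4,17],[32,14],[37,5],[40,0]]
[[4,17],[32,14],[37,5],[40,0]]
[[4,17],[37,5],[40,0]]
[[4,17],[37,5],[40,0]]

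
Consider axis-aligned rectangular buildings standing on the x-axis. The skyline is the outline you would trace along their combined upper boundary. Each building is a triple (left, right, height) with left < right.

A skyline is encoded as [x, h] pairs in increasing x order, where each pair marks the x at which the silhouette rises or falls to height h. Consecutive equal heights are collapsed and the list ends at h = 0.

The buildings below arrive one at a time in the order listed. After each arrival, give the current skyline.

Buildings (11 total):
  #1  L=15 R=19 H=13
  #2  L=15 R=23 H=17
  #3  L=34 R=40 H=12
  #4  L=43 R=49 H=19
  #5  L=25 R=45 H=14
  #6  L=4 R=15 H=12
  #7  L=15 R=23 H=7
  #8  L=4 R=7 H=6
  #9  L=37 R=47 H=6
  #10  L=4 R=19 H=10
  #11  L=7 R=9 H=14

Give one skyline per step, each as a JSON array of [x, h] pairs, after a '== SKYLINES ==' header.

== SKYLINES ==
[[15,13],[19,0]]
[[15,17],[23,0]]
[[15,17],[23,0],[34,12],[40,0]]
[[15,17],[23,0],[34,12],[40,0],[43,19],[49,0]]
[[15,17],[23,0],[25,14],[43,19],[49,0]]
[[4,12],[15,17],[23,0],[25,14],[43,19],[49,0]]
[[4,12],[15,17],[23,0],[25,14],[43,19],[49,0]]
[[4,12],[15,17],[23,0],[25,14],[43,19],[49,0]]
[[4,12],[15,17],[23,0],[25,14],[43,19],[49,0]]
[[4,12],[15,17],[23,0],[25,14],[43,19],[49,0]]
[[4,12],[7,14],[9,12],[15,17],[23,0],[25,14],[43,19],[49,0]]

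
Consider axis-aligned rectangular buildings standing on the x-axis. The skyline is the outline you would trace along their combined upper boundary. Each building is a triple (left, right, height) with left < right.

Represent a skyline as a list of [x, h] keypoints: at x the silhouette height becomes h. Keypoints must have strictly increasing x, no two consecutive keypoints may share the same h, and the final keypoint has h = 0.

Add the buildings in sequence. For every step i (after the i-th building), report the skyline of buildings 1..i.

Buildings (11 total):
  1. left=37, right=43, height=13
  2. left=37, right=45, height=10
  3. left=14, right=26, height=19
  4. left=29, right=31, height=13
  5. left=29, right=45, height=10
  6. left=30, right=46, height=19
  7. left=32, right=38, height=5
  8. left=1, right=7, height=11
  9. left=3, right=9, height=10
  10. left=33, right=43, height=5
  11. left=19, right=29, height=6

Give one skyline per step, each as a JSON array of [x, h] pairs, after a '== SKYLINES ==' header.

== SKYLINES ==
[[37,13],[43,0]]
[[37,13],[43,10],[45,0]]
[[14,19],[26,0],[37,13],[43,10],[45,0]]
[[14,19],[26,0],[29,13],[31,0],[37,13],[43,10],[45,0]]
[[14,19],[26,0],[29,13],[31,10],[37,13],[43,10],[45,0]]
[[14,19],[26,0],[29,13],[30,19],[46,0]]
[[14,19],[26,0],[29,13],[30,19],[46,0]]
[[1,11],[7,0],[14,19],[26,0],[29,13],[30,19],[46,0]]
[[1,11],[7,10],[9,0],[14,19],[26,0],[29,13],[30,19],[46,0]]
[[1,11],[7,10],[9,0],[14,19],[26,0],[29,13],[30,19],[46,0]]
[[1,11],[7,10],[9,0],[14,19],[26,6],[29,13],[30,19],[46,0]]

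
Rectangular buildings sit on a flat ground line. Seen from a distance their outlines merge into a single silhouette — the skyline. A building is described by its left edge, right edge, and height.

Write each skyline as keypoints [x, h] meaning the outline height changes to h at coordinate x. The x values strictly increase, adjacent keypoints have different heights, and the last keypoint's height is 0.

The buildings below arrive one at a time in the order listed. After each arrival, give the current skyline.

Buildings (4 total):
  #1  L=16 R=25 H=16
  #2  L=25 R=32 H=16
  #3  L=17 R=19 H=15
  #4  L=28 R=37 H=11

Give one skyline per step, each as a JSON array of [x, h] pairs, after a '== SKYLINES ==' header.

== SKYLINES ==
[[16,16],[25,0]]
[[16,16],[32,0]]
[[16,16],[32,0]]
[[16,16],[32,11],[37,0]]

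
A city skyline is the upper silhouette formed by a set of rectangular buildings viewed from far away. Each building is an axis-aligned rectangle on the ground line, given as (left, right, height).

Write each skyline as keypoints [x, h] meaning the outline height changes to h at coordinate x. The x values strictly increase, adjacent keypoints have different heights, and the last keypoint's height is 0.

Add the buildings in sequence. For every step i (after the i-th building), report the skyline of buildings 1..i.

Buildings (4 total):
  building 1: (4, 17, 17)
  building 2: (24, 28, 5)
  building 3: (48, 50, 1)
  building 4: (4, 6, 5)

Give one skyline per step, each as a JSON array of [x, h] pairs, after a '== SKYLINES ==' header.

== SKYLINES ==
[[4,17],[17,0]]
[[4,17],[17,0],[24,5],[28,0]]
[[4,17],[17,0],[24,5],[28,0],[48,1],[50,0]]
[[4,17],[17,0],[24,5],[28,0],[48,1],[50,0]]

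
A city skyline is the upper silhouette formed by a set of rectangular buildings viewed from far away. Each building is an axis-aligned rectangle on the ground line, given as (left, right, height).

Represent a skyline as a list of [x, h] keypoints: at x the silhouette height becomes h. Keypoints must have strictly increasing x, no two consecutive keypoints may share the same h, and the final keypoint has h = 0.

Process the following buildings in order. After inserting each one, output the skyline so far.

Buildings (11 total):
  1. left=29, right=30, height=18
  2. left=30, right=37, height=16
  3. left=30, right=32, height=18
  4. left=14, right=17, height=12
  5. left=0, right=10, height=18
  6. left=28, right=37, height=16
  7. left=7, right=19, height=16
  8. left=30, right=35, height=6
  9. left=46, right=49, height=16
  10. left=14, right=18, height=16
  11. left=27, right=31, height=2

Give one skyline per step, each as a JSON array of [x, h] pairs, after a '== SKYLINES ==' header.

== SKYLINES ==
[[29,18],[30,0]]
[[29,18],[30,16],[37,0]]
[[29,18],[32,16],[37,0]]
[[14,12],[17,0],[29,18],[32,16],[37,0]]
[[0,18],[10,0],[14,12],[17,0],[29,18],[32,16],[37,0]]
[[0,18],[10,0],[14,12],[17,0],[28,16],[29,18],[32,16],[37,0]]
[[0,18],[10,16],[19,0],[28,16],[29,18],[32,16],[37,0]]
[[0,18],[10,16],[19,0],[28,16],[29,18],[32,16],[37,0]]
[[0,18],[10,16],[19,0],[28,16],[29,18],[32,16],[37,0],[46,16],[49,0]]
[[0,18],[10,16],[19,0],[28,16],[29,18],[32,16],[37,0],[46,16],[49,0]]
[[0,18],[10,16],[19,0],[27,2],[28,16],[29,18],[32,16],[37,0],[46,16],[49,0]]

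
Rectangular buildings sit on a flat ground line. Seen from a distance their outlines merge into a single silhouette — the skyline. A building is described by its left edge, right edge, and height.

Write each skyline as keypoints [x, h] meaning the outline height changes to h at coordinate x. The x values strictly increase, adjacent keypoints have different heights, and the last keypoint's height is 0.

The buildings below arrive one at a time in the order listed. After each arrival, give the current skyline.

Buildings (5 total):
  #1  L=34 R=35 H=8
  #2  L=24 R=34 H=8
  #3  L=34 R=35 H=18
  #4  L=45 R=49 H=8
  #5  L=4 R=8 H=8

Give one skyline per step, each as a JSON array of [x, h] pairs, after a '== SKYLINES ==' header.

== SKYLINES ==
[[34,8],[35,0]]
[[24,8],[35,0]]
[[24,8],[34,18],[35,0]]
[[24,8],[34,18],[35,0],[45,8],[49,0]]
[[4,8],[8,0],[24,8],[34,18],[35,0],[45,8],[49,0]]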